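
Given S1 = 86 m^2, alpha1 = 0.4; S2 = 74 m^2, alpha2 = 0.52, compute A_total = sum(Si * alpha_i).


86 * 0.4 = 34.4
74 * 0.52 = 38.48
A_total = 34.4 + 38.48 = 72.88 m^2


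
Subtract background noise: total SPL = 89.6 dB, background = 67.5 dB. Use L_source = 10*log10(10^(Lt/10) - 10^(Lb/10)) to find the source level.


10^(89.6/10) = 9.12011e+08
10^(67.5/10) = 5.62341e+06
Difference = 9.12011e+08 - 5.62341e+06 = 9.06388e+08
L_source = 10*log10(9.06388e+08) = 89.573 dB


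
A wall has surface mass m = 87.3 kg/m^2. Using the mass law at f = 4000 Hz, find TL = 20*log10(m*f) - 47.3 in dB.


m * f = 87.3 * 4000 = 349200
20*log10(349200) = 110.861 dB
TL = 110.861 - 47.3 = 63.561 dB


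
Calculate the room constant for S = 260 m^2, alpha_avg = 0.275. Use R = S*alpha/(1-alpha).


R = 260 * 0.275 / (1 - 0.275) = 98.621 m^2


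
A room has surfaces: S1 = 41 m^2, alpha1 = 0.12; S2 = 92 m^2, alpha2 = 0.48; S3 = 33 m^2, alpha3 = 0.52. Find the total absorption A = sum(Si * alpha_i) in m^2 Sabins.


41 * 0.12 = 4.92
92 * 0.48 = 44.16
33 * 0.52 = 17.16
A_total = 4.92 + 44.16 + 17.16 = 66.24 m^2


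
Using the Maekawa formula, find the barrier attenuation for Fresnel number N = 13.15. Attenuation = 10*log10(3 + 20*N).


3 + 20*N = 3 + 20*13.15 = 266
Att = 10*log10(266) = 24.249 dB


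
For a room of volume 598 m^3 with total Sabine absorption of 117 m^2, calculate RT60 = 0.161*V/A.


RT60 = 0.161 * 598 / 117 = 0.82289 s


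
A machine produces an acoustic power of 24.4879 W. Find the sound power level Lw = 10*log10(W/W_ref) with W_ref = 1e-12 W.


W / W_ref = 24.4879 / 1e-12 = 2.44879e+13
Lw = 10 * log10(2.44879e+13) = 133.89 dB


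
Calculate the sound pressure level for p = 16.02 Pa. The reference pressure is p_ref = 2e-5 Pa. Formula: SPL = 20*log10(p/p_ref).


p / p_ref = 16.02 / 2e-5 = 801000
SPL = 20 * log10(801000) = 118.07 dB


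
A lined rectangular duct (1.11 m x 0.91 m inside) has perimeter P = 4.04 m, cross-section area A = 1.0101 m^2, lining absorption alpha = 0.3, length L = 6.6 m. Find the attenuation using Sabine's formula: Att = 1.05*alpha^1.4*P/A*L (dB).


alpha^1.4 = 0.3^1.4 = 0.18534
Attenuation rate = 1.05 * alpha^1.4 * P / A
= 1.05 * 0.18534 * 4.04 / 1.0101 = 0.778351 dB/m
Total Att = 0.778351 * 6.6 = 5.1371 dB


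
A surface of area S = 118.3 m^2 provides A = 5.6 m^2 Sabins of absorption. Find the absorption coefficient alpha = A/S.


Absorption coefficient = absorbed power / incident power
alpha = A / S = 5.6 / 118.3 = 0.047337


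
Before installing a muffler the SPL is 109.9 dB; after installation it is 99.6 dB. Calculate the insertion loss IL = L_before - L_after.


Insertion loss = SPL without muffler - SPL with muffler
IL = 109.9 - 99.6 = 10.3 dB


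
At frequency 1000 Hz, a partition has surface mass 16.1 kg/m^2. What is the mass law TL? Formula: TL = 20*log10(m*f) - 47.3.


m * f = 16.1 * 1000 = 16100
20*log10(16100) = 84.1365 dB
TL = 84.1365 - 47.3 = 36.837 dB


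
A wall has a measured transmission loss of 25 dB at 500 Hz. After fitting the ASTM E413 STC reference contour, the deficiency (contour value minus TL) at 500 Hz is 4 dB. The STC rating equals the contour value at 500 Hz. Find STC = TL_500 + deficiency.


By ASTM E413, STC = value of the fitted reference contour at 500 Hz.
Contour value at 500 Hz = TL_500 + deficiency = 25 + 4 = 29
STC = 29


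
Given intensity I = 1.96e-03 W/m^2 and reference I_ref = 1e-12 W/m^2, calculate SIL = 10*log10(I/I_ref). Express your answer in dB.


I / I_ref = 1.96e-03 / 1e-12 = 1.96e+09
SIL = 10 * log10(1.96e+09) = 92.923 dB


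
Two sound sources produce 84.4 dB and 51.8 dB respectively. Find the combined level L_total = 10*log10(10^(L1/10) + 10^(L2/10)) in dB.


10^(84.4/10) = 2.75423e+08
10^(51.8/10) = 151356
Sum = 2.75423e+08 + 151356 = 2.75574e+08
L_total = 10*log10(2.75574e+08) = 84.402 dB


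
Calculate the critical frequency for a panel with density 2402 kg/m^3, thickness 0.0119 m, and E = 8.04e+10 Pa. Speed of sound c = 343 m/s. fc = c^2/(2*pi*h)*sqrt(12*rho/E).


12*rho/E = 12*2402/8.04e+10 = 3.58507e-07
sqrt(12*rho/E) = sqrt(3.58507e-07) = 0.000598755
c^2/(2*pi*h) = 343^2/(2*pi*0.0119) = 1.57348e+06
fc = 1.57348e+06 * 0.000598755 = 942.13 Hz


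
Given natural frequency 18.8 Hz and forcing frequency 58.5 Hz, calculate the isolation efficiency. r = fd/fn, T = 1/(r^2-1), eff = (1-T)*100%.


r = 58.5 / 18.8 = 3.1117
r^2 - 1 = 3.1117^2 - 1 = 8.68268
T = 1/8.68268 = 0.115172
Efficiency = (1 - 0.115172)*100 = 88.483 %


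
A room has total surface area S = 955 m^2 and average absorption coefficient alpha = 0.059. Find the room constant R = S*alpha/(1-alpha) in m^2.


R = 955 * 0.059 / (1 - 0.059) = 59.878 m^2


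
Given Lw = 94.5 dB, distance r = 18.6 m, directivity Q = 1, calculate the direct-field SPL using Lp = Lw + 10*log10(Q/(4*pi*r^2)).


4*pi*r^2 = 4*pi*18.6^2 = 4347.46 m^2
Q / (4*pi*r^2) = 1 / 4347.46 = 0.000230019
Lp = 94.5 + 10*log10(0.000230019) = 58.118 dB


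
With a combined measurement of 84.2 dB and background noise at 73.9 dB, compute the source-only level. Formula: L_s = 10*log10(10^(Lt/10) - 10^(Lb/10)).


10^(84.2/10) = 2.63027e+08
10^(73.9/10) = 2.45471e+07
Difference = 2.63027e+08 - 2.45471e+07 = 2.3848e+08
L_source = 10*log10(2.3848e+08) = 83.775 dB


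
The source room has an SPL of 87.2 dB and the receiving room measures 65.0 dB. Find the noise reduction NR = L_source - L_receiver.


NR = L_source - L_receiver (difference between source and receiving room levels)
NR = 87.2 - 65.0 = 22.2 dB


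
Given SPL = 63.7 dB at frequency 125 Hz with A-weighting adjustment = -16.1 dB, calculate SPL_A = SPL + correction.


A-weighting table: 125 Hz -> -16.1 dB correction
SPL_A = SPL + correction = 63.7 + (-16.1) = 47.6 dBA


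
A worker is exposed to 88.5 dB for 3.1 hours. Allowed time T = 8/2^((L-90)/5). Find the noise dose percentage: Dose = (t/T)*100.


T_allowed = 8 / 2^((88.5 - 90)/5) = 9.84916 hr
Dose = 3.1 / 9.84916 * 100 = 31.475 %


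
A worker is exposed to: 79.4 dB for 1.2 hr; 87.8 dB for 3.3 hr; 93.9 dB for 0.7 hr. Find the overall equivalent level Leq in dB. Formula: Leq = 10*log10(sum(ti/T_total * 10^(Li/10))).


T_total = 1.2 + 3.3 + 0.7 = 5.2 hr
(1.2/5.2) * 10^(79.4/10) = 2.00992e+07
(3.3/5.2) * 10^(87.8/10) = 3.82394e+08
(0.7/5.2) * 10^(93.9/10) = 3.30442e+08
Sum = 2.00992e+07 + 3.82394e+08 + 3.30442e+08 = 7.32935e+08
Leq = 10*log10(7.32935e+08) = 88.651 dB


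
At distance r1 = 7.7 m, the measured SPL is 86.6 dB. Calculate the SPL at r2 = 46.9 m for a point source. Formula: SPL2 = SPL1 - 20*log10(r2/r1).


r2/r1 = 46.9/7.7 = 6.09091
Correction = 20*log10(6.09091) = 15.6936 dB
SPL2 = 86.6 - 15.6936 = 70.906 dB


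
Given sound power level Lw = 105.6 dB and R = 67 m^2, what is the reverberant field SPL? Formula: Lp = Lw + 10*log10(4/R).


4/R = 4/67 = 0.0597015
Lp = 105.6 + 10*log10(0.0597015) = 93.36 dB


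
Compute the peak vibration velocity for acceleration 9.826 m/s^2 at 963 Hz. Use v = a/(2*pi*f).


omega = 2*pi*f = 2*pi*963 = 6050.71 rad/s
v = a / omega = 9.826 / 6050.71 = 0.0016239 m/s


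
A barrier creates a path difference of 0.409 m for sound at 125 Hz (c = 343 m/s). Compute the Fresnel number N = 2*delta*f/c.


N = 2*delta*f/c = 2*delta/lambda, where lambda = c/f
lambda = 343 / 125 = 2.744 m
N = 2 * 0.409 / 2.744 = 0.2981


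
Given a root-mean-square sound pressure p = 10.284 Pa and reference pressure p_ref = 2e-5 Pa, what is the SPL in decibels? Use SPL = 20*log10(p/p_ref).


p / p_ref = 10.284 / 2e-5 = 514200
SPL = 20 * log10(514200) = 114.22 dB


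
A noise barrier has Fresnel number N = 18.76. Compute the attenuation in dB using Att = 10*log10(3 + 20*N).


3 + 20*N = 3 + 20*18.76 = 378.2
Att = 10*log10(378.2) = 25.777 dB


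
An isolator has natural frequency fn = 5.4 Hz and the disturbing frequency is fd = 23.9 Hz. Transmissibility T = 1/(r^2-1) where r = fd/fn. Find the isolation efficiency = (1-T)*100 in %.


r = 23.9 / 5.4 = 4.42593
r^2 - 1 = 4.42593^2 - 1 = 18.5889
T = 1/18.5889 = 0.0537955
Efficiency = (1 - 0.0537955)*100 = 94.62 %


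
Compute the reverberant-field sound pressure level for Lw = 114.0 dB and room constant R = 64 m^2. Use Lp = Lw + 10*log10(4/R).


4/R = 4/64 = 0.0625
Lp = 114.0 + 10*log10(0.0625) = 101.96 dB


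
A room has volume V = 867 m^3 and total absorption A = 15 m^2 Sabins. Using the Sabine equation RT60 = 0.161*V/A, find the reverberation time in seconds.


RT60 = 0.161 * 867 / 15 = 9.3058 s


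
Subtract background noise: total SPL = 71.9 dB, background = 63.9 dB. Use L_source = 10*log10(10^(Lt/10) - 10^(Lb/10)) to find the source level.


10^(71.9/10) = 1.54882e+07
10^(63.9/10) = 2.45471e+06
Difference = 1.54882e+07 - 2.45471e+06 = 1.30335e+07
L_source = 10*log10(1.30335e+07) = 71.151 dB


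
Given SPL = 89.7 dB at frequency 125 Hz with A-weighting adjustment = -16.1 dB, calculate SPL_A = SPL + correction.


A-weighting table: 125 Hz -> -16.1 dB correction
SPL_A = SPL + correction = 89.7 + (-16.1) = 73.6 dBA


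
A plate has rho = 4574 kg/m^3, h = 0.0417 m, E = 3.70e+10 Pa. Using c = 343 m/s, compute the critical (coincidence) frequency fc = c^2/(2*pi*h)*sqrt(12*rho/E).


12*rho/E = 12*4574/3.70e+10 = 1.48346e-06
sqrt(12*rho/E) = sqrt(1.48346e-06) = 0.00121797
c^2/(2*pi*h) = 343^2/(2*pi*0.0417) = 449027
fc = 449027 * 0.00121797 = 546.9 Hz


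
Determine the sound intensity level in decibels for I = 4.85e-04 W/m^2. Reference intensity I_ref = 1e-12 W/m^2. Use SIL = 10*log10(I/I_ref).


I / I_ref = 4.85e-04 / 1e-12 = 4.85e+08
SIL = 10 * log10(4.85e+08) = 86.857 dB


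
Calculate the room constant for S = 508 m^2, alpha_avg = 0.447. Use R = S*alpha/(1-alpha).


R = 508 * 0.447 / (1 - 0.447) = 410.63 m^2


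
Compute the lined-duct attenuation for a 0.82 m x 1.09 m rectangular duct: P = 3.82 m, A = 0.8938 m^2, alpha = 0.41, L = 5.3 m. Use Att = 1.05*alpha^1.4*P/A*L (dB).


alpha^1.4 = 0.41^1.4 = 0.28701
Attenuation rate = 1.05 * alpha^1.4 * P / A
= 1.05 * 0.28701 * 3.82 / 0.8938 = 1.28798 dB/m
Total Att = 1.28798 * 5.3 = 6.8263 dB


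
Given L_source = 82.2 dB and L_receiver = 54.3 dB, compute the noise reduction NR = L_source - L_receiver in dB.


NR = L_source - L_receiver (difference between source and receiving room levels)
NR = 82.2 - 54.3 = 27.9 dB


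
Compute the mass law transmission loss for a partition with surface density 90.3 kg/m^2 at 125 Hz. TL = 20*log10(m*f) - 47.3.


m * f = 90.3 * 125 = 11287.5
20*log10(11287.5) = 81.052 dB
TL = 81.052 - 47.3 = 33.752 dB


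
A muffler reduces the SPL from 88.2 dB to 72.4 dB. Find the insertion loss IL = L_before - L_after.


Insertion loss = SPL without muffler - SPL with muffler
IL = 88.2 - 72.4 = 15.8 dB


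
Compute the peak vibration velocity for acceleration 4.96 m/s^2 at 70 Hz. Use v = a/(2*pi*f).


omega = 2*pi*f = 2*pi*70 = 439.823 rad/s
v = a / omega = 4.96 / 439.823 = 0.011277 m/s


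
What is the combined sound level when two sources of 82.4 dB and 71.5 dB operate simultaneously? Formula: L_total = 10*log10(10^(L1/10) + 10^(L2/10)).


10^(82.4/10) = 1.7378e+08
10^(71.5/10) = 1.41254e+07
Sum = 1.7378e+08 + 1.41254e+07 = 1.87905e+08
L_total = 10*log10(1.87905e+08) = 82.739 dB


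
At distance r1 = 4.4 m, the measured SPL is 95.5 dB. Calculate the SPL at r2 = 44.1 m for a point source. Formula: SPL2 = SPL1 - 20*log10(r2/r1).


r2/r1 = 44.1/4.4 = 10.0227
Correction = 20*log10(10.0227) = 20.0197 dB
SPL2 = 95.5 - 20.0197 = 75.48 dB


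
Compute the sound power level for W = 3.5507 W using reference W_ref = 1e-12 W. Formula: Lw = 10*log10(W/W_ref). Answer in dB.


W / W_ref = 3.5507 / 1e-12 = 3.5507e+12
Lw = 10 * log10(3.5507e+12) = 125.5 dB


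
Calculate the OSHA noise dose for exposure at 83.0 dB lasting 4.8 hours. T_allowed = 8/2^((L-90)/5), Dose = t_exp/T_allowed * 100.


T_allowed = 8 / 2^((83.0 - 90)/5) = 21.1121 hr
Dose = 4.8 / 21.1121 * 100 = 22.736 %


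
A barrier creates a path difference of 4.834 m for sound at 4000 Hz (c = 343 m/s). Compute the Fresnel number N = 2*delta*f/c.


N = 2*delta*f/c = 2*delta/lambda, where lambda = c/f
lambda = 343 / 4000 = 0.08575 m
N = 2 * 4.834 / 0.08575 = 112.75


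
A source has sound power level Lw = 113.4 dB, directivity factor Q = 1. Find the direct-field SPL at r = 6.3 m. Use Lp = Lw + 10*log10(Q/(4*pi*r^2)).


4*pi*r^2 = 4*pi*6.3^2 = 498.759 m^2
Q / (4*pi*r^2) = 1 / 498.759 = 0.00200498
Lp = 113.4 + 10*log10(0.00200498) = 86.421 dB


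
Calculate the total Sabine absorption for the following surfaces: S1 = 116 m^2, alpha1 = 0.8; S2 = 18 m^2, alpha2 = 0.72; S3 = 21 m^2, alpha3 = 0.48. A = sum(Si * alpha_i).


116 * 0.8 = 92.8
18 * 0.72 = 12.96
21 * 0.48 = 10.08
A_total = 92.8 + 12.96 + 10.08 = 115.84 m^2


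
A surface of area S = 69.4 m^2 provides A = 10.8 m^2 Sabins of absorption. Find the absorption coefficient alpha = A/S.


Absorption coefficient = absorbed power / incident power
alpha = A / S = 10.8 / 69.4 = 0.15562


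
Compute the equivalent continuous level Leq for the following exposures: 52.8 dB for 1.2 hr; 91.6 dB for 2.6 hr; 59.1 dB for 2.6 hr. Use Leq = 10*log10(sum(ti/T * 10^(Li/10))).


T_total = 1.2 + 2.6 + 2.6 = 6.4 hr
(1.2/6.4) * 10^(52.8/10) = 35727.4
(2.6/6.4) * 10^(91.6/10) = 5.8721e+08
(2.6/6.4) * 10^(59.1/10) = 330212
Sum = 35727.4 + 5.8721e+08 + 330212 = 5.87576e+08
Leq = 10*log10(5.87576e+08) = 87.691 dB


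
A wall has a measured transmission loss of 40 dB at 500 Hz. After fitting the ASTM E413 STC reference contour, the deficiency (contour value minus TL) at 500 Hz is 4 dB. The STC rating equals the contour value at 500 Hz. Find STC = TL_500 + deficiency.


By ASTM E413, STC = value of the fitted reference contour at 500 Hz.
Contour value at 500 Hz = TL_500 + deficiency = 40 + 4 = 44
STC = 44


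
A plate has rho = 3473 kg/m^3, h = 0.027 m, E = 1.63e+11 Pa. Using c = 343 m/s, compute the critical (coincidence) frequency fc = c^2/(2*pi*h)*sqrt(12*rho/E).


12*rho/E = 12*3473/1.63e+11 = 2.55681e-07
sqrt(12*rho/E) = sqrt(2.55681e-07) = 0.000505649
c^2/(2*pi*h) = 343^2/(2*pi*0.027) = 693497
fc = 693497 * 0.000505649 = 350.67 Hz


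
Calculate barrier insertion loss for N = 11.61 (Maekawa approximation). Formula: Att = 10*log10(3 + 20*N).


3 + 20*N = 3 + 20*11.61 = 235.2
Att = 10*log10(235.2) = 23.714 dB


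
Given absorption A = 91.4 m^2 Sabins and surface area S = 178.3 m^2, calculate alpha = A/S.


Absorption coefficient = absorbed power / incident power
alpha = A / S = 91.4 / 178.3 = 0.51262


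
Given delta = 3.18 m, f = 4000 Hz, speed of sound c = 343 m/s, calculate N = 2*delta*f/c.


N = 2*delta*f/c = 2*delta/lambda, where lambda = c/f
lambda = 343 / 4000 = 0.08575 m
N = 2 * 3.18 / 0.08575 = 74.169


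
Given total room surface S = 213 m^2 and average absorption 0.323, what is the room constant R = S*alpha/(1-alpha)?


R = 213 * 0.323 / (1 - 0.323) = 101.62 m^2


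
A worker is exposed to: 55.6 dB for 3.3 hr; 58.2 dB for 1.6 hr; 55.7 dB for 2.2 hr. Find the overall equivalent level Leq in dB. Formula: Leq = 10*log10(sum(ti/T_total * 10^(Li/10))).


T_total = 3.3 + 1.6 + 2.2 = 7.1 hr
(3.3/7.1) * 10^(55.6/10) = 168755
(1.6/7.1) * 10^(58.2/10) = 148889
(2.2/7.1) * 10^(55.7/10) = 115124
Sum = 168755 + 148889 + 115124 = 432768
Leq = 10*log10(432768) = 56.363 dB


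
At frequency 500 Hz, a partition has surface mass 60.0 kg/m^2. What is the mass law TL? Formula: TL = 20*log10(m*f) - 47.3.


m * f = 60.0 * 500 = 30000
20*log10(30000) = 89.5424 dB
TL = 89.5424 - 47.3 = 42.242 dB


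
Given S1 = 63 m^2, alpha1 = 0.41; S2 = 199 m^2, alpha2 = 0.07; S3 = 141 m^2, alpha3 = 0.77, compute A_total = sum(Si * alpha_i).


63 * 0.41 = 25.83
199 * 0.07 = 13.93
141 * 0.77 = 108.57
A_total = 25.83 + 13.93 + 108.57 = 148.33 m^2


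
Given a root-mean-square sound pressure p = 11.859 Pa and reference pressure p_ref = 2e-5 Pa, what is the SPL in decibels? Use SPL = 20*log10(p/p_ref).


p / p_ref = 11.859 / 2e-5 = 592950
SPL = 20 * log10(592950) = 115.46 dB


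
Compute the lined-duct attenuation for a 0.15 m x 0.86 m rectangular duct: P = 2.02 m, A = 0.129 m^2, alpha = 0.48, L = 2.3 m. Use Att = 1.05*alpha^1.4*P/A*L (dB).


alpha^1.4 = 0.48^1.4 = 0.35788
Attenuation rate = 1.05 * alpha^1.4 * P / A
= 1.05 * 0.35788 * 2.02 / 0.129 = 5.88421 dB/m
Total Att = 5.88421 * 2.3 = 13.534 dB


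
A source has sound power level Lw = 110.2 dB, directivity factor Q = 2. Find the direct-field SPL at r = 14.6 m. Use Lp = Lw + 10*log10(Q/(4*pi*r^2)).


4*pi*r^2 = 4*pi*14.6^2 = 2678.65 m^2
Q / (4*pi*r^2) = 2 / 2678.65 = 0.000746645
Lp = 110.2 + 10*log10(0.000746645) = 78.931 dB


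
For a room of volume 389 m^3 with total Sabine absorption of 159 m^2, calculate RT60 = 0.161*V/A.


RT60 = 0.161 * 389 / 159 = 0.39389 s


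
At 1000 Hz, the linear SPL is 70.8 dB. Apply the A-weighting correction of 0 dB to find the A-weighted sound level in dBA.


A-weighting table: 1000 Hz -> 0 dB correction
SPL_A = SPL + correction = 70.8 + (0) = 70.8 dBA


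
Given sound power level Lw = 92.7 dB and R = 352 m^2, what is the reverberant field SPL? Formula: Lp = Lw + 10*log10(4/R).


4/R = 4/352 = 0.0113636
Lp = 92.7 + 10*log10(0.0113636) = 73.255 dB


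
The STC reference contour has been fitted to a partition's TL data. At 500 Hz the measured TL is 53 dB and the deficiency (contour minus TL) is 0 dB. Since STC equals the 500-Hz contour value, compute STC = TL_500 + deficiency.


By ASTM E413, STC = value of the fitted reference contour at 500 Hz.
Contour value at 500 Hz = TL_500 + deficiency = 53 + 0 = 53
STC = 53


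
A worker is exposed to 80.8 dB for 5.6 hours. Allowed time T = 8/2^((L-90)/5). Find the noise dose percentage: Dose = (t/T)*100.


T_allowed = 8 / 2^((80.8 - 90)/5) = 28.6408 hr
Dose = 5.6 / 28.6408 * 100 = 19.553 %


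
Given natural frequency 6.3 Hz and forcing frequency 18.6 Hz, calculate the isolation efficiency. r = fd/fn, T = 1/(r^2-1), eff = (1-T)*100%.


r = 18.6 / 6.3 = 2.95238
r^2 - 1 = 2.95238^2 - 1 = 7.71655
T = 1/7.71655 = 0.129592
Efficiency = (1 - 0.129592)*100 = 87.041 %


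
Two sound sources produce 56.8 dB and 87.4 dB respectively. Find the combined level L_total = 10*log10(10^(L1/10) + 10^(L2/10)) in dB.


10^(56.8/10) = 478630
10^(87.4/10) = 5.49541e+08
Sum = 478630 + 5.49541e+08 = 5.5002e+08
L_total = 10*log10(5.5002e+08) = 87.404 dB


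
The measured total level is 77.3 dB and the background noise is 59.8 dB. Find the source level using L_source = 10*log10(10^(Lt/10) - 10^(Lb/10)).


10^(77.3/10) = 5.37032e+07
10^(59.8/10) = 954993
Difference = 5.37032e+07 - 954993 = 5.27482e+07
L_source = 10*log10(5.27482e+07) = 77.222 dB


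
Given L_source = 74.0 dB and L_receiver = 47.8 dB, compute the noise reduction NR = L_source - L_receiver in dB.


NR = L_source - L_receiver (difference between source and receiving room levels)
NR = 74.0 - 47.8 = 26.2 dB


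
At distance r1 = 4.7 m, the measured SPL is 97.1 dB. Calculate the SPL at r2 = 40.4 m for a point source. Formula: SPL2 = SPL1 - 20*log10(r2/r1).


r2/r1 = 40.4/4.7 = 8.59574
Correction = 20*log10(8.59574) = 18.6857 dB
SPL2 = 97.1 - 18.6857 = 78.414 dB


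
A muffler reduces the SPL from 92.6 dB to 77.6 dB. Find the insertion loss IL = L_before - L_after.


Insertion loss = SPL without muffler - SPL with muffler
IL = 92.6 - 77.6 = 15 dB


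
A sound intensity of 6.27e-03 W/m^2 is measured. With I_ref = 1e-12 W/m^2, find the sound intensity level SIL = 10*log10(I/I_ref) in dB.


I / I_ref = 6.27e-03 / 1e-12 = 6.27e+09
SIL = 10 * log10(6.27e+09) = 97.973 dB


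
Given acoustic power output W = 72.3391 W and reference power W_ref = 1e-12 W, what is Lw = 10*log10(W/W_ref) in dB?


W / W_ref = 72.3391 / 1e-12 = 7.23391e+13
Lw = 10 * log10(7.23391e+13) = 138.59 dB


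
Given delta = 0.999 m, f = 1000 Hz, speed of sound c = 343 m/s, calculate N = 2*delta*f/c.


N = 2*delta*f/c = 2*delta/lambda, where lambda = c/f
lambda = 343 / 1000 = 0.343 m
N = 2 * 0.999 / 0.343 = 5.8251


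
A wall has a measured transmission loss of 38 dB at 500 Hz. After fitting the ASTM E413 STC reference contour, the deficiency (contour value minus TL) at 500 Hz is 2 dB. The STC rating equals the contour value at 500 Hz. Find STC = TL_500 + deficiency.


By ASTM E413, STC = value of the fitted reference contour at 500 Hz.
Contour value at 500 Hz = TL_500 + deficiency = 38 + 2 = 40
STC = 40


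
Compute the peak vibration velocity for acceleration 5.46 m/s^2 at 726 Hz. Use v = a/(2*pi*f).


omega = 2*pi*f = 2*pi*726 = 4561.59 rad/s
v = a / omega = 5.46 / 4561.59 = 0.001197 m/s


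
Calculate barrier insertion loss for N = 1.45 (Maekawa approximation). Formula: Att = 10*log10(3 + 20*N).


3 + 20*N = 3 + 20*1.45 = 32
Att = 10*log10(32) = 15.051 dB


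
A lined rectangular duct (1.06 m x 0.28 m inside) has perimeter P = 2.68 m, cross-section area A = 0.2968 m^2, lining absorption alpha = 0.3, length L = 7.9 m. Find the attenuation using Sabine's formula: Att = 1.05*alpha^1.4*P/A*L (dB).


alpha^1.4 = 0.3^1.4 = 0.18534
Attenuation rate = 1.05 * alpha^1.4 * P / A
= 1.05 * 0.18534 * 2.68 / 0.2968 = 1.75723 dB/m
Total Att = 1.75723 * 7.9 = 13.882 dB


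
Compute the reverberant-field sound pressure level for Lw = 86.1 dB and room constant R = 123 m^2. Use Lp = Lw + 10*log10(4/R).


4/R = 4/123 = 0.0325203
Lp = 86.1 + 10*log10(0.0325203) = 71.222 dB


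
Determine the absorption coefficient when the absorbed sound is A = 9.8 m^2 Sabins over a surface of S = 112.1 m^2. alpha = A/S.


Absorption coefficient = absorbed power / incident power
alpha = A / S = 9.8 / 112.1 = 0.087422


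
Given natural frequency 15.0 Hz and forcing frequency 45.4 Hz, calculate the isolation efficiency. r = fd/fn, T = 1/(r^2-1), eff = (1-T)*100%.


r = 45.4 / 15.0 = 3.02667
r^2 - 1 = 3.02667^2 - 1 = 8.16073
T = 1/8.16073 = 0.122538
Efficiency = (1 - 0.122538)*100 = 87.746 %


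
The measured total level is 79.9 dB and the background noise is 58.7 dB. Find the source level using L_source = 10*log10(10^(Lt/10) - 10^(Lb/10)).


10^(79.9/10) = 9.77237e+07
10^(58.7/10) = 741310
Difference = 9.77237e+07 - 741310 = 9.69824e+07
L_source = 10*log10(9.69824e+07) = 79.867 dB


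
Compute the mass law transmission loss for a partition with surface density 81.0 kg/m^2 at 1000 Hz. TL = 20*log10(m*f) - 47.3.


m * f = 81.0 * 1000 = 81000
20*log10(81000) = 98.1697 dB
TL = 98.1697 - 47.3 = 50.87 dB


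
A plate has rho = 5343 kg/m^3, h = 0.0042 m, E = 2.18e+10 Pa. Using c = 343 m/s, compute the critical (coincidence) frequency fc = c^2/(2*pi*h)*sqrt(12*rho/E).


12*rho/E = 12*5343/2.18e+10 = 2.9411e-06
sqrt(12*rho/E) = sqrt(2.9411e-06) = 0.00171496
c^2/(2*pi*h) = 343^2/(2*pi*0.0042) = 4.4582e+06
fc = 4.4582e+06 * 0.00171496 = 7645.6 Hz


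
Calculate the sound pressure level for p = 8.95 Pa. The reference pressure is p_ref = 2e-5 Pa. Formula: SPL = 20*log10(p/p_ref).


p / p_ref = 8.95 / 2e-5 = 447500
SPL = 20 * log10(447500) = 113.02 dB


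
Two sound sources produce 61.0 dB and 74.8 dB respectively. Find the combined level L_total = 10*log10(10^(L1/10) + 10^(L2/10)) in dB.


10^(61.0/10) = 1.25893e+06
10^(74.8/10) = 3.01995e+07
Sum = 1.25893e+06 + 3.01995e+07 = 3.14584e+07
L_total = 10*log10(3.14584e+07) = 74.977 dB


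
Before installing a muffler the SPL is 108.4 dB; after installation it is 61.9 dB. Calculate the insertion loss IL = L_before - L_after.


Insertion loss = SPL without muffler - SPL with muffler
IL = 108.4 - 61.9 = 46.5 dB


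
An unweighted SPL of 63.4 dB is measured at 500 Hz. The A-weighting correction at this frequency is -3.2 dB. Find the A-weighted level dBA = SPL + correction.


A-weighting table: 500 Hz -> -3.2 dB correction
SPL_A = SPL + correction = 63.4 + (-3.2) = 60.2 dBA


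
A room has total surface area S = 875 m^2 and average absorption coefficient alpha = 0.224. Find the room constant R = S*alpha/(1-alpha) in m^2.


R = 875 * 0.224 / (1 - 0.224) = 252.58 m^2


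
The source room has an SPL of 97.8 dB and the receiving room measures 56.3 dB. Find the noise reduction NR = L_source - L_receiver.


NR = L_source - L_receiver (difference between source and receiving room levels)
NR = 97.8 - 56.3 = 41.5 dB


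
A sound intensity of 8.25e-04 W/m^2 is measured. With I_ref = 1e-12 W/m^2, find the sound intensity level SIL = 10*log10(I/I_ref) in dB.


I / I_ref = 8.25e-04 / 1e-12 = 8.25e+08
SIL = 10 * log10(8.25e+08) = 89.165 dB


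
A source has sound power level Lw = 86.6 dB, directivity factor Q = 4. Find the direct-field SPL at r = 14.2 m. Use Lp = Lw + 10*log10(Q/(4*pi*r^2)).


4*pi*r^2 = 4*pi*14.2^2 = 2533.88 m^2
Q / (4*pi*r^2) = 4 / 2533.88 = 0.00157861
Lp = 86.6 + 10*log10(0.00157861) = 58.583 dB


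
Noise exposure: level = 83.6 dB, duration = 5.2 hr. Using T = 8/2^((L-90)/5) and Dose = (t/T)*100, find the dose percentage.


T_allowed = 8 / 2^((83.6 - 90)/5) = 19.4271 hr
Dose = 5.2 / 19.4271 * 100 = 26.767 %


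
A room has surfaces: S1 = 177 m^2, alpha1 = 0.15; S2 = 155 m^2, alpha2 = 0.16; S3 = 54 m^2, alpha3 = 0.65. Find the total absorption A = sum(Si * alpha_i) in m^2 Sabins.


177 * 0.15 = 26.55
155 * 0.16 = 24.8
54 * 0.65 = 35.1
A_total = 26.55 + 24.8 + 35.1 = 86.45 m^2


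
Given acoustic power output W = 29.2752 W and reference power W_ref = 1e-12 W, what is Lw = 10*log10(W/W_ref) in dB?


W / W_ref = 29.2752 / 1e-12 = 2.92752e+13
Lw = 10 * log10(2.92752e+13) = 134.66 dB


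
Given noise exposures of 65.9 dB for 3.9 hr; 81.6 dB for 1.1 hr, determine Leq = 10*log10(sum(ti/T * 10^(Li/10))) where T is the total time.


T_total = 3.9 + 1.1 = 5.0 hr
(3.9/5.0) * 10^(65.9/10) = 3.03455e+06
(1.1/5.0) * 10^(81.6/10) = 3.17997e+07
Sum = 3.03455e+06 + 3.17997e+07 = 3.48342e+07
Leq = 10*log10(3.48342e+07) = 75.42 dB


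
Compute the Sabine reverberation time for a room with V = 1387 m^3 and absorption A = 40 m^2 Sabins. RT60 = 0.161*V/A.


RT60 = 0.161 * 1387 / 40 = 5.5827 s


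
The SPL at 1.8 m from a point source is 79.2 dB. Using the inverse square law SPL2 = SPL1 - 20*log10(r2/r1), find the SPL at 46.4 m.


r2/r1 = 46.4/1.8 = 25.7778
Correction = 20*log10(25.7778) = 28.2249 dB
SPL2 = 79.2 - 28.2249 = 50.975 dB


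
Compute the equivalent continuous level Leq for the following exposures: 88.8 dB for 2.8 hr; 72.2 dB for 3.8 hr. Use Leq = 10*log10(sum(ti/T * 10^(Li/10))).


T_total = 2.8 + 3.8 = 6.6 hr
(2.8/6.6) * 10^(88.8/10) = 3.21821e+08
(3.8/6.6) * 10^(72.2/10) = 9.5552e+06
Sum = 3.21821e+08 + 9.5552e+06 = 3.31376e+08
Leq = 10*log10(3.31376e+08) = 85.203 dB


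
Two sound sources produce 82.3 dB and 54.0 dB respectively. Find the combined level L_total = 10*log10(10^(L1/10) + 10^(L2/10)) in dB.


10^(82.3/10) = 1.69824e+08
10^(54.0/10) = 251189
Sum = 1.69824e+08 + 251189 = 1.70075e+08
L_total = 10*log10(1.70075e+08) = 82.306 dB


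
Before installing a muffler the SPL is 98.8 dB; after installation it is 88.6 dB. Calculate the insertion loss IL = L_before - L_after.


Insertion loss = SPL without muffler - SPL with muffler
IL = 98.8 - 88.6 = 10.2 dB


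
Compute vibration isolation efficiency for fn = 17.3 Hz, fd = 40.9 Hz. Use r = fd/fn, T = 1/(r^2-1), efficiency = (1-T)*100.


r = 40.9 / 17.3 = 2.36416
r^2 - 1 = 2.36416^2 - 1 = 4.58925
T = 1/4.58925 = 0.217901
Efficiency = (1 - 0.217901)*100 = 78.21 %


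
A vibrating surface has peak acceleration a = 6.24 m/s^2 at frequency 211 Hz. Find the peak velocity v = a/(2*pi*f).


omega = 2*pi*f = 2*pi*211 = 1325.75 rad/s
v = a / omega = 6.24 / 1325.75 = 0.0047068 m/s


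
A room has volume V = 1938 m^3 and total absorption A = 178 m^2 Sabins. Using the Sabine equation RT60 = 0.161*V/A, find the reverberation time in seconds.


RT60 = 0.161 * 1938 / 178 = 1.7529 s


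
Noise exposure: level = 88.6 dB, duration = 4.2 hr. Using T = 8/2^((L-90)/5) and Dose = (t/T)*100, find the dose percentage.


T_allowed = 8 / 2^((88.6 - 90)/5) = 9.71356 hr
Dose = 4.2 / 9.71356 * 100 = 43.239 %


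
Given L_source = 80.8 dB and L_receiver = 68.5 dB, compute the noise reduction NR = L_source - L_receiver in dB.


NR = L_source - L_receiver (difference between source and receiving room levels)
NR = 80.8 - 68.5 = 12.3 dB


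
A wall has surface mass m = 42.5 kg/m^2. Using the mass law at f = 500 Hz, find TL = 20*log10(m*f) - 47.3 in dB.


m * f = 42.5 * 500 = 21250
20*log10(21250) = 86.5472 dB
TL = 86.5472 - 47.3 = 39.247 dB


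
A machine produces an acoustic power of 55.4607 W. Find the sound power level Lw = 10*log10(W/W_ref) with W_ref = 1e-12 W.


W / W_ref = 55.4607 / 1e-12 = 5.54607e+13
Lw = 10 * log10(5.54607e+13) = 137.44 dB


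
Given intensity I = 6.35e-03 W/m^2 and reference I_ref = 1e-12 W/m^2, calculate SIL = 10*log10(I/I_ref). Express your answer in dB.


I / I_ref = 6.35e-03 / 1e-12 = 6.35e+09
SIL = 10 * log10(6.35e+09) = 98.028 dB


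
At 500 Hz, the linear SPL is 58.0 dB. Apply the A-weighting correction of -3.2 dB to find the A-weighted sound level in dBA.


A-weighting table: 500 Hz -> -3.2 dB correction
SPL_A = SPL + correction = 58.0 + (-3.2) = 54.8 dBA


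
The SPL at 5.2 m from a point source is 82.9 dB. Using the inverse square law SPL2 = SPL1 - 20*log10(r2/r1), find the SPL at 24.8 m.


r2/r1 = 24.8/5.2 = 4.76923
Correction = 20*log10(4.76923) = 13.569 dB
SPL2 = 82.9 - 13.569 = 69.331 dB


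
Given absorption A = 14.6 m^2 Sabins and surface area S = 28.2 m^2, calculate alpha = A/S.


Absorption coefficient = absorbed power / incident power
alpha = A / S = 14.6 / 28.2 = 0.51773


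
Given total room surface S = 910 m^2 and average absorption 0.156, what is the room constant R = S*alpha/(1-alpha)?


R = 910 * 0.156 / (1 - 0.156) = 168.2 m^2


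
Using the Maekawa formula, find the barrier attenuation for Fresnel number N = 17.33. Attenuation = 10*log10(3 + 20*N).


3 + 20*N = 3 + 20*17.33 = 349.6
Att = 10*log10(349.6) = 25.436 dB


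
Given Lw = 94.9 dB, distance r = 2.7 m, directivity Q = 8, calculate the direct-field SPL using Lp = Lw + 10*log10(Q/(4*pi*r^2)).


4*pi*r^2 = 4*pi*2.7^2 = 91.6088 m^2
Q / (4*pi*r^2) = 8 / 91.6088 = 0.0873279
Lp = 94.9 + 10*log10(0.0873279) = 84.312 dB


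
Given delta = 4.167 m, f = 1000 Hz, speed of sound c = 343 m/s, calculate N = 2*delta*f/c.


N = 2*delta*f/c = 2*delta/lambda, where lambda = c/f
lambda = 343 / 1000 = 0.343 m
N = 2 * 4.167 / 0.343 = 24.297


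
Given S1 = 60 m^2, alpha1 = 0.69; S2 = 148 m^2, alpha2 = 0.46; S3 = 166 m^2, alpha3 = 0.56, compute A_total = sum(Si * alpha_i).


60 * 0.69 = 41.4
148 * 0.46 = 68.08
166 * 0.56 = 92.96
A_total = 41.4 + 68.08 + 92.96 = 202.44 m^2


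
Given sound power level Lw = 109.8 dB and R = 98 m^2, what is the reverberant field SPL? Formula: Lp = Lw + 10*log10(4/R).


4/R = 4/98 = 0.0408163
Lp = 109.8 + 10*log10(0.0408163) = 95.908 dB


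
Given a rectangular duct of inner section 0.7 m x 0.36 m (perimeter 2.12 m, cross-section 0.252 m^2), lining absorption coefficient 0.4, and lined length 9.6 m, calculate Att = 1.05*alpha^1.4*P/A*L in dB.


alpha^1.4 = 0.4^1.4 = 0.277258
Attenuation rate = 1.05 * alpha^1.4 * P / A
= 1.05 * 0.277258 * 2.12 / 0.252 = 2.44911 dB/m
Total Att = 2.44911 * 9.6 = 23.511 dB


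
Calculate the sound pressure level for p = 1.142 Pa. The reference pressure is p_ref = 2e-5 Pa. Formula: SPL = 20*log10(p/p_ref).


p / p_ref = 1.142 / 2e-5 = 57100
SPL = 20 * log10(57100) = 95.133 dB


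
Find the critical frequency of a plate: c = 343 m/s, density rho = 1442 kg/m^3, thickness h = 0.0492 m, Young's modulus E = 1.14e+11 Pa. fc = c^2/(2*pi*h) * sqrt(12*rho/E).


12*rho/E = 12*1442/1.14e+11 = 1.51789e-07
sqrt(12*rho/E) = sqrt(1.51789e-07) = 0.000389601
c^2/(2*pi*h) = 343^2/(2*pi*0.0492) = 380578
fc = 380578 * 0.000389601 = 148.27 Hz


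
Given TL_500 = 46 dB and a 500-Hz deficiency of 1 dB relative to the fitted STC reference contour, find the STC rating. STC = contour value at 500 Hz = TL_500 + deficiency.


By ASTM E413, STC = value of the fitted reference contour at 500 Hz.
Contour value at 500 Hz = TL_500 + deficiency = 46 + 1 = 47
STC = 47


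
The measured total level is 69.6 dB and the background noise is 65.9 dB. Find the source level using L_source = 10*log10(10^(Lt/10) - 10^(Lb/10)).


10^(69.6/10) = 9.12011e+06
10^(65.9/10) = 3.89045e+06
Difference = 9.12011e+06 - 3.89045e+06 = 5.22966e+06
L_source = 10*log10(5.22966e+06) = 67.185 dB


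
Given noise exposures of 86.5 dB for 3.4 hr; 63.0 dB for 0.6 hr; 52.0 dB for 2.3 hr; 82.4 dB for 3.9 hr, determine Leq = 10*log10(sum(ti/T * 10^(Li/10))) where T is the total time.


T_total = 3.4 + 0.6 + 2.3 + 3.9 = 10.2 hr
(3.4/10.2) * 10^(86.5/10) = 1.48895e+08
(0.6/10.2) * 10^(63.0/10) = 117368
(2.3/10.2) * 10^(52.0/10) = 35737.8
(3.9/10.2) * 10^(82.4/10) = 6.64453e+07
Sum = 1.48895e+08 + 117368 + 35737.8 + 6.64453e+07 = 2.15493e+08
Leq = 10*log10(2.15493e+08) = 83.334 dB


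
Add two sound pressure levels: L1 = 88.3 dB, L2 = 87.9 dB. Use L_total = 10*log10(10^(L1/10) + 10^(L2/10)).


10^(88.3/10) = 6.76083e+08
10^(87.9/10) = 6.16595e+08
Sum = 6.76083e+08 + 6.16595e+08 = 1.29268e+09
L_total = 10*log10(1.29268e+09) = 91.115 dB


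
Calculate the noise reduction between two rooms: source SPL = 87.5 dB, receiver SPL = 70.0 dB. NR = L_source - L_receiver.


NR = L_source - L_receiver (difference between source and receiving room levels)
NR = 87.5 - 70.0 = 17.5 dB


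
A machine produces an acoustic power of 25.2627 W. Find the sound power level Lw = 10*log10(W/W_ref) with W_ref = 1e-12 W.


W / W_ref = 25.2627 / 1e-12 = 2.52627e+13
Lw = 10 * log10(2.52627e+13) = 134.02 dB


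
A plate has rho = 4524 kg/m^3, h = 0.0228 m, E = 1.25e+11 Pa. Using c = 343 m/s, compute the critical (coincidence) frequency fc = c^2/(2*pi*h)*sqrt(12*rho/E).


12*rho/E = 12*4524/1.25e+11 = 4.34304e-07
sqrt(12*rho/E) = sqrt(4.34304e-07) = 0.000659017
c^2/(2*pi*h) = 343^2/(2*pi*0.0228) = 821246
fc = 821246 * 0.000659017 = 541.22 Hz


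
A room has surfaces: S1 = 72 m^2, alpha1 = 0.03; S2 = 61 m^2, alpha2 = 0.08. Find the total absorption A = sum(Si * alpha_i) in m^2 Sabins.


72 * 0.03 = 2.16
61 * 0.08 = 4.88
A_total = 2.16 + 4.88 = 7.04 m^2


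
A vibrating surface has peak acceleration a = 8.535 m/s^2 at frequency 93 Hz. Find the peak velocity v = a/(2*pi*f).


omega = 2*pi*f = 2*pi*93 = 584.336 rad/s
v = a / omega = 8.535 / 584.336 = 0.014606 m/s


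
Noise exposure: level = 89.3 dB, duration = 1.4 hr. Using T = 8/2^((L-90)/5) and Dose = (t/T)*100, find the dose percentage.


T_allowed = 8 / 2^((89.3 - 90)/5) = 8.81524 hr
Dose = 1.4 / 8.81524 * 100 = 15.882 %


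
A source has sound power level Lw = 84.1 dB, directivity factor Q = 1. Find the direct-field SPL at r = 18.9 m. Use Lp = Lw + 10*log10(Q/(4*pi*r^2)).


4*pi*r^2 = 4*pi*18.9^2 = 4488.83 m^2
Q / (4*pi*r^2) = 1 / 4488.83 = 0.000222775
Lp = 84.1 + 10*log10(0.000222775) = 47.579 dB


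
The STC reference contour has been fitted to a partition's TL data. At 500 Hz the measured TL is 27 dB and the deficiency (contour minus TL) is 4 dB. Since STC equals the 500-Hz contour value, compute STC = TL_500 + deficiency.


By ASTM E413, STC = value of the fitted reference contour at 500 Hz.
Contour value at 500 Hz = TL_500 + deficiency = 27 + 4 = 31
STC = 31


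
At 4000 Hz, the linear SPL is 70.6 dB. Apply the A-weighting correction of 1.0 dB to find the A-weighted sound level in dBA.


A-weighting table: 4000 Hz -> 1.0 dB correction
SPL_A = SPL + correction = 70.6 + (1.0) = 71.6 dBA


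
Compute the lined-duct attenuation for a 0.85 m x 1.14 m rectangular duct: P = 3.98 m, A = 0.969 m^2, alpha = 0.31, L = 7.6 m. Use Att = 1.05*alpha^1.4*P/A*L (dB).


alpha^1.4 = 0.31^1.4 = 0.194047
Attenuation rate = 1.05 * alpha^1.4 * P / A
= 1.05 * 0.194047 * 3.98 / 0.969 = 0.836865 dB/m
Total Att = 0.836865 * 7.6 = 6.3602 dB


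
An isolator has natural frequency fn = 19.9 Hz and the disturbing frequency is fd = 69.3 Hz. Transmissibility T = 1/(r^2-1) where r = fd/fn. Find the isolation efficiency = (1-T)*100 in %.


r = 69.3 / 19.9 = 3.48241
r^2 - 1 = 3.48241^2 - 1 = 11.1272
T = 1/11.1272 = 0.0898699
Efficiency = (1 - 0.0898699)*100 = 91.013 %


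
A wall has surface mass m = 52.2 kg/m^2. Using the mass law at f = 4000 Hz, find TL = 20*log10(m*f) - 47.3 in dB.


m * f = 52.2 * 4000 = 208800
20*log10(208800) = 106.395 dB
TL = 106.395 - 47.3 = 59.095 dB


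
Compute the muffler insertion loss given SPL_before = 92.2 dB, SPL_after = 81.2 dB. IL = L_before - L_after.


Insertion loss = SPL without muffler - SPL with muffler
IL = 92.2 - 81.2 = 11 dB


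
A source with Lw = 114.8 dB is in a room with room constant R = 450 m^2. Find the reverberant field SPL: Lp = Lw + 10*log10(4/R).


4/R = 4/450 = 0.00888889
Lp = 114.8 + 10*log10(0.00888889) = 94.288 dB


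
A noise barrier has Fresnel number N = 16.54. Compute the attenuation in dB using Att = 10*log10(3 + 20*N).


3 + 20*N = 3 + 20*16.54 = 333.8
Att = 10*log10(333.8) = 25.235 dB


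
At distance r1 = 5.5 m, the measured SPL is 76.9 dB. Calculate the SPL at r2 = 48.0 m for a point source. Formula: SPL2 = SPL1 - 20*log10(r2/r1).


r2/r1 = 48.0/5.5 = 8.72727
Correction = 20*log10(8.72727) = 18.8176 dB
SPL2 = 76.9 - 18.8176 = 58.082 dB


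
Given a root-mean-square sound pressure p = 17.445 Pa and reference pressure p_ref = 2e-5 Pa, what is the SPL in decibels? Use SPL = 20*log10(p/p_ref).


p / p_ref = 17.445 / 2e-5 = 872250
SPL = 20 * log10(872250) = 118.81 dB


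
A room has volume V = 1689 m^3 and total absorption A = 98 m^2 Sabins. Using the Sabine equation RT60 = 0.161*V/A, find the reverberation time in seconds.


RT60 = 0.161 * 1689 / 98 = 2.7748 s


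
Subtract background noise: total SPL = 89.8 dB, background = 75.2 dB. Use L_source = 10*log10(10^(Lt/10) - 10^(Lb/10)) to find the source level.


10^(89.8/10) = 9.54993e+08
10^(75.2/10) = 3.31131e+07
Difference = 9.54993e+08 - 3.31131e+07 = 9.2188e+08
L_source = 10*log10(9.2188e+08) = 89.647 dB


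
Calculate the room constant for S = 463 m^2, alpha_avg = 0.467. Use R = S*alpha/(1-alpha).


R = 463 * 0.467 / (1 - 0.467) = 405.67 m^2


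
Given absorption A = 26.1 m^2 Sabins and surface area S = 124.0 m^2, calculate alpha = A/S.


Absorption coefficient = absorbed power / incident power
alpha = A / S = 26.1 / 124.0 = 0.21048


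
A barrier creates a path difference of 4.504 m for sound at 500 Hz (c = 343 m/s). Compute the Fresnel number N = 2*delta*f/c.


N = 2*delta*f/c = 2*delta/lambda, where lambda = c/f
lambda = 343 / 500 = 0.686 m
N = 2 * 4.504 / 0.686 = 13.131


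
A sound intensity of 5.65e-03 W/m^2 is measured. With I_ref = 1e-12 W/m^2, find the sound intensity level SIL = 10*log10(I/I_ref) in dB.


I / I_ref = 5.65e-03 / 1e-12 = 5.65e+09
SIL = 10 * log10(5.65e+09) = 97.52 dB


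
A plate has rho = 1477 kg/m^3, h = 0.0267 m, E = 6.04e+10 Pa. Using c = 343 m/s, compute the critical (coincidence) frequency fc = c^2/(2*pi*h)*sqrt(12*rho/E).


12*rho/E = 12*1477/6.04e+10 = 2.93444e-07
sqrt(12*rho/E) = sqrt(2.93444e-07) = 0.000541705
c^2/(2*pi*h) = 343^2/(2*pi*0.0267) = 701289
fc = 701289 * 0.000541705 = 379.89 Hz


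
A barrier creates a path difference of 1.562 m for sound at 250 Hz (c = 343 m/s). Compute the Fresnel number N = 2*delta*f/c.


N = 2*delta*f/c = 2*delta/lambda, where lambda = c/f
lambda = 343 / 250 = 1.372 m
N = 2 * 1.562 / 1.372 = 2.277


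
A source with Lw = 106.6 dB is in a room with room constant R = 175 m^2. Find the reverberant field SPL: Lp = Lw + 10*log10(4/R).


4/R = 4/175 = 0.0228571
Lp = 106.6 + 10*log10(0.0228571) = 90.19 dB
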